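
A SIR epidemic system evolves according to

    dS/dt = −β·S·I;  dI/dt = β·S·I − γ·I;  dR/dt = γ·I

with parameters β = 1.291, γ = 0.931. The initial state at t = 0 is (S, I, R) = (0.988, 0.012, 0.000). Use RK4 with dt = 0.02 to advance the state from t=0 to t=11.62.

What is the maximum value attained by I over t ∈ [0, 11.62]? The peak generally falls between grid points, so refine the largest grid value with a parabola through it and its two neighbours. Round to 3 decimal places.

t=0.000: state=(0.988, 0.012, 0.000)
step 1 (dt=0.02): k1=(-0.015, 0.004, 0.011), k2=(-0.015, 0.004, 0.011), k3=(-0.015, 0.004, 0.011), k4=(-0.015, 0.004, 0.011); state += dt/6·(k1+2k2+2k3+k4)
t=0.020: state=(0.988, 0.012, 0.000)
t=0.040: state=(0.987, 0.012, 0.000)
t=0.060: state=(0.987, 0.012, 0.001)
continuing one RK4 step at a time; state shown every 25 steps (Δt=0.5):
t=0.500: state=(0.980, 0.014, 0.006)
t=1.000: state=(0.970, 0.017, 0.013)
t=1.500: state=(0.959, 0.020, 0.022)
t=2.000: state=(0.946, 0.023, 0.032)
t=2.500: state=(0.931, 0.026, 0.043)
t=3.000: state=(0.914, 0.030, 0.056)
t=3.500: state=(0.896, 0.034, 0.071)
t=4.000: state=(0.875, 0.037, 0.087)
t=4.500: state=(0.854, 0.041, 0.105)
t=5.000: state=(0.830, 0.044, 0.125)
t=5.500: state=(0.806, 0.047, 0.147)
t=6.000: state=(0.781, 0.049, 0.169)
t=6.500: state=(0.757, 0.051, 0.193)
t=7.000: state=(0.732, 0.052, 0.216)
t=7.500: state=(0.708, 0.052, 0.241)
t=8.000: state=(0.685, 0.051, 0.264)
t=8.500: state=(0.663, 0.049, 0.288)
t=9.000: state=(0.643, 0.047, 0.310)
t=9.500: state=(0.624, 0.045, 0.332)
t=10.000: state=(0.607, 0.042, 0.352)
t=10.500: state=(0.591, 0.038, 0.370)
t=11.000: state=(0.577, 0.035, 0.388)
t=11.500: state=(0.565, 0.032, 0.403)
t=11.620: state=(0.562, 0.031, 0.407)
largest grid value and its neighbours: I(7.200)=0.05181, I(7.220)=0.05181, I(7.240)=0.05181
parabola through these three points peaks at t≈7.220 with I≈0.05181

max I = 0.052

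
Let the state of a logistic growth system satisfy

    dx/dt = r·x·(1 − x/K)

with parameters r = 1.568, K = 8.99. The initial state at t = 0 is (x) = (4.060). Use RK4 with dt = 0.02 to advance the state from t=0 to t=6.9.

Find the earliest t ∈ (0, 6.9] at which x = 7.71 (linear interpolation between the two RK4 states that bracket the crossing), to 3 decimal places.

t = 1.269

t=0.000: state=(4.060)
step 1 (dt=0.02): k1=(3.491), k2=(3.496), k3=(3.496), k4=(3.501); state += dt/6·(k1+2k2+2k3+k4)
t=0.020: state=(4.130)
t=0.040: state=(4.200)
t=0.060: state=(4.270)
continuing one RK4 step at a time; state shown every 25 steps (Δt=0.5):
t=0.500: state=(5.784)
t=1.000: state=(7.174)
t=1.260: state=(7.694)
next step: t=1.280: state=(7.729) — x has crossed 7.71
linear interpolation between t=1.260 (7.69441) and t=1.280 (7.72879) → t≈1.269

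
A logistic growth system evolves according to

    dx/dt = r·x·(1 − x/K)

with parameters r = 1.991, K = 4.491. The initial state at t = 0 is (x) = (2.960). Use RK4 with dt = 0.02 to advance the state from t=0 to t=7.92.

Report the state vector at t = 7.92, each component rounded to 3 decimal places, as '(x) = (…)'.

(x) = (4.491)

t=0.000: state=(2.960)
step 1 (dt=0.02): k1=(2.009), k2=(1.996), k3=(1.996), k4=(1.983); state += dt/6·(k1+2k2+2k3+k4)
t=0.020: state=(3.000)
t=0.040: state=(3.039)
t=0.060: state=(3.078)
continuing one RK4 step at a time; state shown every 25 steps (Δt=0.5):
t=0.500: state=(3.770)
t=1.000: state=(4.195)
t=1.500: state=(4.377)
t=2.000: state=(4.448)
t=2.500: state=(4.475)
t=3.000: state=(4.485)
t=3.500: state=(4.489)
t=4.000: state=(4.490)
t=4.500: state=(4.491)
t=5.000: state=(4.491)
t=5.500: state=(4.491)
t=6.000: state=(4.491)
t=6.500: state=(4.491)
t=7.000: state=(4.491)
t=7.500: state=(4.491)
t=7.920: state=(4.491)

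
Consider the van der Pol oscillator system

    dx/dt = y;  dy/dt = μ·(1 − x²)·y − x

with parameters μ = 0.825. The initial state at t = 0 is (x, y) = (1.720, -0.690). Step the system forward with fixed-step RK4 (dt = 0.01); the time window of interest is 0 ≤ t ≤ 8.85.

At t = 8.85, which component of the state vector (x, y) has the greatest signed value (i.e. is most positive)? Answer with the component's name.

largest component: y

t=0.000: state=(1.720, -0.690)
step 1 (dt=0.01): k1=(-0.690, -0.605), k2=(-0.693, -0.604), k3=(-0.693, -0.604), k4=(-0.696, -0.602); state += dt/6·(k1+2k2+2k3+k4)
t=0.010: state=(1.713, -0.696)
t=0.020: state=(1.706, -0.702)
t=0.030: state=(1.699, -0.708)
continuing one RK4 step at a time; state shown every 50 steps (Δt=0.5):
t=0.500: state=(1.300, -1.002)
t=1.000: state=(0.687, -1.500)
t=1.500: state=(-0.260, -2.311)
t=2.000: state=(-1.452, -2.025)
t=2.500: state=(-1.994, -0.233)
t=3.000: state=(-1.888, 0.511)
t=3.500: state=(-1.549, 0.828)
t=4.000: state=(-1.051, 1.193)
t=4.500: state=(-0.307, 1.849)
t=5.000: state=(0.816, 2.506)
t=5.500: state=(1.817, 1.143)
t=6.000: state=(1.992, -0.217)
t=6.500: state=(1.753, -0.668)
t=7.000: state=(1.345, -0.973)
t=7.500: state=(0.753, -1.444)
t=8.000: state=(-0.159, -2.243)
t=8.500: state=(-1.360, -2.163)
t=8.850: state=(-1.894, -0.844)
compare at T: x=-1.894, y=-0.844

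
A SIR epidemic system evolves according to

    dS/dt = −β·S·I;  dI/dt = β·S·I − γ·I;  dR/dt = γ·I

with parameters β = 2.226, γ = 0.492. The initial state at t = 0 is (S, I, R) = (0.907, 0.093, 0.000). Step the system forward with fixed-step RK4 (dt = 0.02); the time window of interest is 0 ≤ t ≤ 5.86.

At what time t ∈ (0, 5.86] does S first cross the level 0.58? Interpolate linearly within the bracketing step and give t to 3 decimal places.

t = 1.025

t=0.000: state=(0.907, 0.093, 0.000)
step 1 (dt=0.02): k1=(-0.188, 0.142, 0.046), k2=(-0.190, 0.144, 0.046), k3=(-0.190, 0.144, 0.046), k4=(-0.193, 0.146, 0.047); state += dt/6·(k1+2k2+2k3+k4)
t=0.020: state=(0.903, 0.096, 0.001)
t=0.040: state=(0.899, 0.099, 0.002)
t=0.060: state=(0.895, 0.102, 0.003)
continuing one RK4 step at a time; state shown every 10 steps (Δt=0.2):
t=0.200: state=(0.864, 0.125, 0.011)
t=0.400: state=(0.811, 0.165, 0.025)
t=0.600: state=(0.746, 0.211, 0.043)
t=0.800: state=(0.671, 0.262, 0.067)
t=1.000: state=(0.590, 0.315, 0.095)
t=1.020: state=(0.582, 0.320, 0.098)
next step: t=1.040: state=(0.574, 0.325, 0.101) — S has crossed 0.58
linear interpolation between t=1.020 (0.58196) and t=1.040 (0.57367) → t≈1.025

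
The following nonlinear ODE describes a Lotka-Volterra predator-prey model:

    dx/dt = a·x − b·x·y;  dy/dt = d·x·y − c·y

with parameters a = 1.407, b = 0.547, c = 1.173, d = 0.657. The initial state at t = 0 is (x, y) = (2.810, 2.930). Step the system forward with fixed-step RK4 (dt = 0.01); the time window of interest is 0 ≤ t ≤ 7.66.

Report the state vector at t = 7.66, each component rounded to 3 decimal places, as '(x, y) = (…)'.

(x, y) = (1.146, 1.926)

t=0.000: state=(2.810, 2.930)
step 1 (dt=0.01): k1=(-0.550, 1.972), k2=(-0.565, 1.974), k3=(-0.565, 1.974), k4=(-0.579, 1.975); state += dt/6·(k1+2k2+2k3+k4)
t=0.010: state=(2.804, 2.950)
t=0.020: state=(2.798, 2.969)
t=0.030: state=(2.792, 2.989)
continuing one RK4 step at a time; state shown every 25 steps (Δt=0.25):
t=0.250: state=(2.588, 3.412)
t=0.500: state=(2.244, 3.788)
t=0.750: state=(1.873, 3.961)
t=1.000: state=(1.551, 3.910)
t=1.250: state=(1.310, 3.684)
t=1.500: state=(1.149, 3.359)
t=1.750: state=(1.058, 3.001)
t=2.000: state=(1.022, 2.653)
t=2.250: state=(1.033, 2.341)
t=2.500: state=(1.086, 2.077)
t=2.750: state=(1.180, 1.865)
t=3.000: state=(1.315, 1.706)
t=3.250: state=(1.492, 1.601)
t=3.500: state=(1.710, 1.553)
t=3.750: state=(1.966, 1.565)
t=4.000: state=(2.245, 1.650)
t=4.250: state=(2.520, 1.820)
t=4.500: state=(2.745, 2.094)
t=4.750: state=(2.857, 2.480)
t=5.000: state=(2.804, 2.951)
t=5.250: state=(2.575, 3.431)
t=5.500: state=(2.228, 3.800)
t=5.750: state=(1.858, 3.963)
t=6.000: state=(1.539, 3.903)
t=6.250: state=(1.301, 3.672)
t=6.500: state=(1.144, 3.344)
t=6.750: state=(1.055, 2.985)
t=7.000: state=(1.021, 2.639)
t=7.250: state=(1.034, 2.329)
t=7.500: state=(1.089, 2.066)
t=7.660: state=(1.146, 1.926)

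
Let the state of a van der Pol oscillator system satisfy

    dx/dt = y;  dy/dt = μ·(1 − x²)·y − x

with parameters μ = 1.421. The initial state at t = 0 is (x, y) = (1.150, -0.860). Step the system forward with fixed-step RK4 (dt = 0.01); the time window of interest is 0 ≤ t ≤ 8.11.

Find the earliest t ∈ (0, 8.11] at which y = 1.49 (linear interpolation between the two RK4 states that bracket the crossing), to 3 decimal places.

t = 4.005

t=0.000: state=(1.150, -0.860)
step 1 (dt=0.01): k1=(-0.860, -0.756), k2=(-0.864, -0.762), k3=(-0.864, -0.762), k4=(-0.868, -0.768); state += dt/6·(k1+2k2+2k3+k4)
t=0.010: state=(1.141, -0.868)
t=0.020: state=(1.133, -0.875)
t=0.030: state=(1.124, -0.883)
continuing one RK4 step at a time; state shown every 50 steps (Δt=0.5):
t=0.500: state=(0.590, -1.481)
t=1.000: state=(-0.482, -2.911)
t=1.500: state=(-1.806, -1.450)
t=2.000: state=(-1.992, 0.223)
t=2.500: state=(-1.803, 0.476)
t=3.000: state=(-1.530, 0.621)
t=3.500: state=(-1.164, 0.871)
t=4.000: state=(-0.602, 1.480)
next step: t=4.010: state=(-0.587, 1.500) — y has crossed 1.49
linear interpolation between t=4.000 (1.48001) and t=4.010 (1.49965) → t≈4.005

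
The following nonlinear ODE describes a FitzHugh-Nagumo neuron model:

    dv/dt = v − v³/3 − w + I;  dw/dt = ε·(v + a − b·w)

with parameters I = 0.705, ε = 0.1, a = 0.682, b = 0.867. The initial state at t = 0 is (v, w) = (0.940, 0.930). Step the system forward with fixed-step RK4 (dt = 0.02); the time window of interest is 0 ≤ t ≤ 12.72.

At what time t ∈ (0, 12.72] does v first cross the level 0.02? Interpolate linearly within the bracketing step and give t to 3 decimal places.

t = 9.995

t=0.000: state=(0.940, 0.930)
step 1 (dt=0.02): k1=(0.438, 0.082), k2=(0.438, 0.082), k3=(0.438, 0.082), k4=(0.437, 0.082); state += dt/6·(k1+2k2+2k3+k4)
t=0.020: state=(0.949, 0.932)
t=0.040: state=(0.957, 0.933)
t=0.060: state=(0.966, 0.935)
continuing one RK4 step at a time; state shown every 25 steps (Δt=0.5):
t=0.500: state=(1.147, 0.975)
t=1.000: state=(1.303, 1.027)
t=1.500: state=(1.391, 1.083)
t=2.000: state=(1.425, 1.140)
t=2.500: state=(1.423, 1.195)
t=3.000: state=(1.401, 1.246)
t=3.500: state=(1.368, 1.295)
t=4.000: state=(1.327, 1.339)
t=4.500: state=(1.282, 1.380)
t=5.000: state=(1.233, 1.416)
t=5.500: state=(1.179, 1.448)
t=6.000: state=(1.122, 1.476)
t=6.500: state=(1.059, 1.501)
t=7.000: state=(0.989, 1.520)
t=7.500: state=(0.909, 1.536)
t=8.000: state=(0.815, 1.546)
t=8.500: state=(0.699, 1.551)
t=9.000: state=(0.548, 1.549)
t=9.500: state=(0.336, 1.539)
t=9.980: state=(0.032, 1.517)
next step: t=10.000: state=(0.016, 1.516) — v has crossed 0.02
linear interpolation between t=9.980 (0.03204) and t=10.000 (0.01629) → t≈9.995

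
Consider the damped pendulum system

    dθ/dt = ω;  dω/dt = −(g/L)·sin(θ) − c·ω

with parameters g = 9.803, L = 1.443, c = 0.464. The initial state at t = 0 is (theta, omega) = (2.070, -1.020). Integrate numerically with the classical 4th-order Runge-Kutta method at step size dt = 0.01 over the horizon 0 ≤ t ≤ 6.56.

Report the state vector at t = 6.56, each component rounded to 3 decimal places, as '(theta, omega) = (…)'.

t=0.000: state=(2.070, -1.020)
step 1 (dt=0.01): k1=(-1.020, -5.491), k2=(-1.047, -5.495), k3=(-1.047, -5.495), k4=(-1.075, -5.499); state += dt/6·(k1+2k2+2k3+k4)
t=0.010: state=(2.060, -1.075)
t=0.020: state=(2.049, -1.130)
t=0.030: state=(2.037, -1.185)
continuing one RK4 step at a time; state shown every 25 steps (Δt=0.25):
t=0.250: state=(1.641, -2.424)
t=0.500: state=(0.870, -3.654)
t=0.750: state=(-0.097, -3.827)
t=1.000: state=(-0.922, -2.602)
t=1.250: state=(-1.355, -0.846)
t=1.500: state=(-1.354, 0.824)
t=1.750: state=(-0.966, 2.210)
t=2.000: state=(-0.305, 2.913)
t=2.250: state=(0.395, 2.499)
t=2.500: state=(0.873, 1.245)
t=2.750: state=(1.001, -0.212)
t=3.000: state=(0.785, -1.459)
t=3.250: state=(0.318, -2.145)
t=3.500: state=(-0.215, -1.978)
t=3.750: state=(-0.609, -1.090)
t=4.000: state=(-0.739, 0.061)
t=4.250: state=(-0.591, 1.068)
t=4.500: state=(-0.244, 1.609)
t=4.750: state=(0.158, 1.492)
t=5.000: state=(0.455, 0.821)
t=5.250: state=(0.550, -0.068)
t=5.500: state=(0.431, -0.837)
t=5.750: state=(0.164, -1.222)
t=6.000: state=(-0.137, -1.101)
t=6.250: state=(-0.352, -0.572)
t=6.500: state=(-0.410, 0.109)
t=6.560: state=(-0.399, 0.265)

(theta, omega) = (-0.399, 0.265)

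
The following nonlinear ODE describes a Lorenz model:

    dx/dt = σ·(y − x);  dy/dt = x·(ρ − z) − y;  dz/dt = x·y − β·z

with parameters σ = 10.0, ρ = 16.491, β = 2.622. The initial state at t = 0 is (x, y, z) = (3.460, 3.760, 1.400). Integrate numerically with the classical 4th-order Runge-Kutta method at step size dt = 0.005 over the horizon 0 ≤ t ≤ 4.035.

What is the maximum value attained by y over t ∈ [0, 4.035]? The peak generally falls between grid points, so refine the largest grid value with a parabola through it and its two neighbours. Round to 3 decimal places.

max y = 15.559

t=0.000: state=(3.460, 3.760, 1.400)
step 1 (dt=0.005): k1=(3.000, 48.455, 9.339), k2=(4.136, 48.366, 9.726), k3=(4.106, 48.406, 9.734), k4=(5.215, 48.353, 10.131); state += dt/6·(k1+2k2+2k3+k4)
t=0.005: state=(3.481, 4.002, 1.449)
t=0.010: state=(3.512, 4.244, 1.501)
t=0.015: state=(3.554, 4.486, 1.558)
continuing one RK4 step at a time; state shown every 40 steps (Δt=0.2):
t=0.200: state=(10.112, 15.031, 11.480)
t=0.400: state=(7.915, 1.397, 24.205)
t=0.600: state=(0.154, -1.166, 14.132)
t=0.800: state=(-1.165, -1.700, 8.510)
t=1.000: state=(-3.175, -4.924, 6.118)
t=1.200: state=(-8.908, -12.328, 12.489)
t=1.400: state=(-8.413, -4.266, 22.436)
t=1.600: state=(-2.278, -1.041, 14.612)
t=1.800: state=(-1.906, -2.457, 9.116)
t=2.000: state=(-4.484, -6.697, 7.614)
t=2.200: state=(-9.960, -11.753, 16.805)
t=2.400: state=(-6.394, -2.842, 20.231)
t=2.600: state=(-2.436, -1.961, 13.082)
t=2.800: state=(-3.217, -4.380, 9.008)
t=3.000: state=(-7.241, -9.911, 11.401)
t=3.200: state=(-9.212, -7.271, 20.839)
t=3.400: state=(-4.054, -2.361, 16.336)
t=3.600: state=(-3.164, -3.701, 11.084)
t=3.800: state=(-5.814, -7.884, 10.591)
t=4.000: state=(-9.235, -9.337, 18.339)
t=4.035: state=(-9.102, -8.243, 19.440)
largest grid value and its neighbours: y(0.225)=15.55309, y(0.230)=15.55563, y(0.235)=15.51969
parabola through these three points peaks at t≈0.228 with y≈15.55925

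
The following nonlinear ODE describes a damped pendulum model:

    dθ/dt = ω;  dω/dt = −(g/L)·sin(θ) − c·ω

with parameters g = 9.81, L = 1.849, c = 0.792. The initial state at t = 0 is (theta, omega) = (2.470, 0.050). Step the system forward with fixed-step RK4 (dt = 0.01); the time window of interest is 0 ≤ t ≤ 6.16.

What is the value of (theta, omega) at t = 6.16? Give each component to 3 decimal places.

t=0.000: state=(2.470, 0.050)
step 1 (dt=0.01): k1=(0.050, -3.341), k2=(0.033, -3.327), k3=(0.033, -3.327), k4=(0.017, -3.313); state += dt/6·(k1+2k2+2k3+k4)
t=0.010: state=(2.470, 0.017)
t=0.020: state=(2.470, -0.016)
t=0.030: state=(2.470, -0.049)
continuing one RK4 step at a time; state shown every 20 steps (Δt=0.2):
t=0.200: state=(2.416, -0.581)
t=0.400: state=(2.238, -1.203)
t=0.600: state=(1.931, -1.875)
t=0.800: state=(1.487, -2.563)
t=1.000: state=(0.916, -3.091)
t=1.200: state=(0.280, -3.176)
t=1.400: state=(-0.315, -2.678)
t=1.600: state=(-0.764, -1.769)
t=1.800: state=(-1.014, -0.737)
t=2.000: state=(-1.063, 0.225)
t=2.200: state=(-0.935, 1.023)
t=2.400: state=(-0.670, 1.581)
t=2.600: state=(-0.325, 1.814)
t=2.800: state=(0.031, 1.685)
t=3.000: state=(0.329, 1.252)
t=3.200: state=(0.521, 0.654)
t=3.400: state=(0.589, 0.032)
t=3.600: state=(0.539, -0.504)
t=3.800: state=(0.398, -0.877)
t=4.000: state=(0.203, -1.039)
t=4.200: state=(-0.003, -0.981)
t=4.400: state=(-0.177, -0.743)
t=4.600: state=(-0.293, -0.399)
t=4.800: state=(-0.335, -0.031)
t=5.000: state=(-0.308, 0.289)
t=5.200: state=(-0.227, 0.508)
t=5.400: state=(-0.114, 0.600)
t=5.600: state=(0.005, 0.563)
t=5.800: state=(0.105, 0.423)
t=6.000: state=(0.170, 0.223)
t=6.160: state=(0.192, 0.051)

(theta, omega) = (0.192, 0.051)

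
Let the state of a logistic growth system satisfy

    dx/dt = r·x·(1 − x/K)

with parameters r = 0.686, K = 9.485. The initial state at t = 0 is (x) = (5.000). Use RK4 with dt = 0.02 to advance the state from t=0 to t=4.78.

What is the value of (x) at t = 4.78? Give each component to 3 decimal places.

(x) = (9.175)

t=0.000: state=(5.000)
step 1 (dt=0.02): k1=(1.622), k2=(1.621), k3=(1.621), k4=(1.621); state += dt/6·(k1+2k2+2k3+k4)
t=0.020: state=(5.032)
t=0.040: state=(5.065)
t=0.060: state=(5.097)
continuing one RK4 step at a time; state shown every 10 steps (Δt=0.2):
t=0.200: state=(5.323)
t=0.400: state=(5.640)
t=0.600: state=(5.949)
t=0.800: state=(6.248)
t=1.000: state=(6.534)
t=1.200: state=(6.805)
t=1.400: state=(7.061)
t=1.600: state=(7.300)
t=1.800: state=(7.522)
t=2.000: state=(7.727)
t=2.200: state=(7.915)
t=2.400: state=(8.087)
t=2.600: state=(8.243)
t=2.800: state=(8.383)
t=3.000: state=(8.510)
t=3.200: state=(8.624)
t=3.400: state=(8.725)
t=3.600: state=(8.816)
t=3.800: state=(8.896)
t=4.000: state=(8.968)
t=4.200: state=(9.031)
t=4.400: state=(9.087)
t=4.600: state=(9.136)
t=4.780: state=(9.175)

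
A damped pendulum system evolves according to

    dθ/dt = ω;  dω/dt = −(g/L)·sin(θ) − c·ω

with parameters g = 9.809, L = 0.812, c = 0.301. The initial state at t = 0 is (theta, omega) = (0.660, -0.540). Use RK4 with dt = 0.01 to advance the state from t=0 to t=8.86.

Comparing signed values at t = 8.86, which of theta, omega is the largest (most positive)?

largest component: omega

t=0.000: state=(0.660, -0.540)
step 1 (dt=0.01): k1=(-0.540, -7.244), k2=(-0.576, -7.207), k3=(-0.576, -7.206), k4=(-0.612, -7.167); state += dt/6·(k1+2k2+2k3+k4)
t=0.010: state=(0.654, -0.612)
t=0.020: state=(0.648, -0.683)
t=0.030: state=(0.641, -0.754)
continuing one RK4 step at a time; state shown every 50 steps (Δt=0.5):
t=0.500: state=(-0.196, -1.988)
t=1.000: state=(-0.522, 0.914)
t=1.500: state=(0.292, 1.486)
t=2.000: state=(0.376, -1.160)
t=2.500: state=(-0.346, -0.978)
t=3.000: state=(-0.231, 1.262)
t=3.500: state=(0.359, 0.503)
t=4.000: state=(0.100, -1.228)
t=4.500: state=(-0.336, -0.093)
t=5.000: state=(0.009, 1.084)
t=5.500: state=(0.286, -0.228)
t=6.000: state=(-0.091, -0.867)
t=6.500: state=(-0.220, 0.447)
t=7.000: state=(0.142, 0.614)
t=7.500: state=(0.147, -0.566)
t=8.000: state=(-0.166, -0.360)
t=8.500: state=(-0.077, 0.595)
t=8.860: state=(0.128, 0.396)
compare at T: theta=0.128, omega=0.396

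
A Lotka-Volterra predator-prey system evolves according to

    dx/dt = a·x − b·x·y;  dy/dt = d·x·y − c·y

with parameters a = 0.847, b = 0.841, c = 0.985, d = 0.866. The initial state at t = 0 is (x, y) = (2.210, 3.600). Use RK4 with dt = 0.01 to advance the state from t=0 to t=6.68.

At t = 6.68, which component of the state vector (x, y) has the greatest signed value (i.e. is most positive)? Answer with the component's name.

t=0.000: state=(2.210, 3.600)
step 1 (dt=0.01): k1=(-4.819, 3.344), k2=(-4.797, 3.284), k3=(-4.797, 3.284), k4=(-4.774, 3.223); state += dt/6·(k1+2k2+2k3+k4)
t=0.010: state=(2.162, 3.633)
t=0.020: state=(2.115, 3.664)
t=0.030: state=(2.068, 3.695)
continuing one RK4 step at a time; state shown every 25 steps (Δt=0.25):
t=0.250: state=(1.206, 4.041)
t=0.500: state=(0.646, 3.833)
t=0.750: state=(0.375, 3.335)
t=1.000: state=(0.244, 2.783)
t=1.250: state=(0.177, 2.275)
t=1.500: state=(0.142, 1.840)
t=1.750: state=(0.124, 1.480)
t=2.000: state=(0.116, 1.188)
t=2.250: state=(0.115, 0.952)
t=2.500: state=(0.118, 0.763)
t=2.750: state=(0.127, 0.612)
t=3.000: state=(0.139, 0.493)
t=3.250: state=(0.157, 0.398)
t=3.500: state=(0.180, 0.322)
t=3.750: state=(0.209, 0.263)
t=4.000: state=(0.246, 0.216)
t=4.250: state=(0.291, 0.179)
t=4.500: state=(0.348, 0.150)
t=4.750: state=(0.418, 0.127)
t=5.000: state=(0.504, 0.110)
t=5.250: state=(0.609, 0.097)
t=5.500: state=(0.738, 0.087)
t=5.750: state=(0.897, 0.082)
t=6.000: state=(1.089, 0.079)
t=6.250: state=(1.324, 0.080)
t=6.500: state=(1.608, 0.086)
t=6.680: state=(1.848, 0.094)
compare at T: x=1.848, y=0.094

largest component: x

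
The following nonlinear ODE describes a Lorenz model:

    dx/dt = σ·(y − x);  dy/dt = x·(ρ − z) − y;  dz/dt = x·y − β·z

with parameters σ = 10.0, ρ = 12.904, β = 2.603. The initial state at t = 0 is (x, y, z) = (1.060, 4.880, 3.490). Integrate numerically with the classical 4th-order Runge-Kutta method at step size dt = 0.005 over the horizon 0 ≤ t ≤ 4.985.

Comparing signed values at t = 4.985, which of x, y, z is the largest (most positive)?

t=0.000: state=(1.060, 4.880, 3.490)
step 1 (dt=0.005): k1=(38.200, 5.099, -3.912), k2=(37.372, 5.996, -3.405), k3=(37.416, 5.973, -3.416), k4=(36.628, 6.851, -2.917); state += dt/6·(k1+2k2+2k3+k4)
t=0.005: state=(1.247, 4.910, 3.473)
t=0.010: state=(1.427, 4.948, 3.461)
t=0.015: state=(1.599, 4.995, 3.453)
continuing one RK4 step at a time; state shown every 40 steps (Δt=0.2):
t=0.200: state=(6.926, 9.932, 7.296)
t=0.400: state=(9.008, 6.736, 18.079)
t=0.600: state=(3.188, 1.258, 13.674)
t=0.800: state=(1.667, 1.704, 8.552)
t=1.000: state=(2.652, 3.610, 5.934)
t=1.200: state=(5.746, 7.836, 7.399)
t=1.400: state=(8.581, 8.243, 15.250)
t=1.600: state=(4.924, 2.904, 14.650)
t=1.800: state=(2.852, 2.695, 10.081)
t=2.000: state=(3.699, 4.643, 7.774)
t=2.200: state=(6.359, 7.837, 9.771)
t=2.400: state=(7.498, 6.733, 14.812)
t=2.600: state=(4.792, 3.565, 13.398)
t=2.800: state=(3.709, 3.807, 10.128)
t=3.000: state=(4.846, 5.800, 9.175)
t=3.200: state=(6.788, 7.434, 11.903)
t=3.400: state=(6.383, 5.451, 14.101)
t=3.600: state=(4.605, 4.055, 12.136)
t=3.800: state=(4.470, 4.837, 10.181)
t=4.000: state=(5.721, 6.459, 10.619)
t=4.200: state=(6.573, 6.498, 12.932)
t=4.400: state=(5.578, 4.905, 13.070)
t=4.600: state=(4.725, 4.629, 11.374)
t=4.800: state=(5.153, 5.610, 10.635)
t=4.985: state=(6.041, 6.414, 11.654)
compare at T: x=6.041, y=6.414, z=11.654

largest component: z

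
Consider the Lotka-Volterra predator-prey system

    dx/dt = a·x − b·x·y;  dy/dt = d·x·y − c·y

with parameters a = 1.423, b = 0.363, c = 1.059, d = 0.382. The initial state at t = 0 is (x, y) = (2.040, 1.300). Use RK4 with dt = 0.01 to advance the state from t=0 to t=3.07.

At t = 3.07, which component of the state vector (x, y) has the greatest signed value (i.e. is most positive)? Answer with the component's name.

largest component: y

t=0.000: state=(2.040, 1.300)
step 1 (dt=0.01): k1=(1.940, -0.364), k2=(1.951, -0.358), k3=(1.951, -0.358), k4=(1.961, -0.353); state += dt/6·(k1+2k2+2k3+k4)
t=0.010: state=(2.060, 1.296)
t=0.020: state=(2.079, 1.293)
t=0.030: state=(2.099, 1.290)
continuing one RK4 step at a time; state shown every 10 steps (Δt=0.1):
t=0.100: state=(2.245, 1.269)
t=0.200: state=(2.473, 1.249)
t=0.300: state=(2.725, 1.241)
t=0.400: state=(3.003, 1.245)
t=0.500: state=(3.308, 1.263)
t=0.600: state=(3.641, 1.297)
t=0.700: state=(4.001, 1.350)
t=0.800: state=(4.387, 1.426)
t=0.900: state=(4.794, 1.528)
t=1.000: state=(5.217, 1.664)
t=1.100: state=(5.645, 1.842)
t=1.200: state=(6.063, 2.072)
t=1.300: state=(6.450, 2.368)
t=1.400: state=(6.779, 2.743)
t=1.500: state=(7.018, 3.212)
t=1.600: state=(7.128, 3.787)
t=1.700: state=(7.076, 4.471)
t=1.800: state=(6.841, 5.249)
t=1.900: state=(6.421, 6.086)
t=2.000: state=(5.845, 6.923)
t=2.100: state=(5.168, 7.687)
t=2.200: state=(4.454, 8.309)
t=2.300: state=(3.766, 8.744)
t=2.400: state=(3.146, 8.973)
t=2.500: state=(2.616, 9.008)
t=2.600: state=(2.179, 8.877)
t=2.700: state=(1.828, 8.618)
t=2.800: state=(1.551, 8.267)
t=2.900: state=(1.334, 7.856)
t=3.000: state=(1.166, 7.411)
t=3.070: state=(1.071, 7.090)
compare at T: x=1.071, y=7.090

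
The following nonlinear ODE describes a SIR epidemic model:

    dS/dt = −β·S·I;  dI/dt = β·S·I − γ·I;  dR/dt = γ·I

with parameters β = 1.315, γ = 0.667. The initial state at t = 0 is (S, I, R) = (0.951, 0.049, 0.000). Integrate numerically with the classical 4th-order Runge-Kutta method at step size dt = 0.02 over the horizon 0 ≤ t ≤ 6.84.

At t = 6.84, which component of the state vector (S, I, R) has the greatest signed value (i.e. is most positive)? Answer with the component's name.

largest component: R

t=0.000: state=(0.951, 0.049, 0.000)
step 1 (dt=0.02): k1=(-0.061, 0.029, 0.033), k2=(-0.062, 0.029, 0.033), k3=(-0.062, 0.029, 0.033), k4=(-0.062, 0.029, 0.033); state += dt/6·(k1+2k2+2k3+k4)
t=0.020: state=(0.950, 0.050, 0.001)
t=0.040: state=(0.949, 0.050, 0.001)
t=0.060: state=(0.947, 0.051, 0.002)
continuing one RK4 step at a time; state shown every 25 steps (Δt=0.5):
t=0.500: state=(0.916, 0.065, 0.019)
t=1.000: state=(0.873, 0.084, 0.044)
t=1.500: state=(0.820, 0.105, 0.075)
t=2.000: state=(0.760, 0.126, 0.114)
t=2.500: state=(0.695, 0.146, 0.159)
t=3.000: state=(0.628, 0.161, 0.210)
t=3.500: state=(0.563, 0.171, 0.266)
t=4.000: state=(0.502, 0.174, 0.324)
t=4.500: state=(0.448, 0.170, 0.381)
t=5.000: state=(0.402, 0.161, 0.437)
t=5.500: state=(0.363, 0.149, 0.488)
t=6.000: state=(0.331, 0.134, 0.536)
t=6.500: state=(0.305, 0.118, 0.577)
t=6.840: state=(0.290, 0.107, 0.603)
compare at T: S=0.290, I=0.107, R=0.603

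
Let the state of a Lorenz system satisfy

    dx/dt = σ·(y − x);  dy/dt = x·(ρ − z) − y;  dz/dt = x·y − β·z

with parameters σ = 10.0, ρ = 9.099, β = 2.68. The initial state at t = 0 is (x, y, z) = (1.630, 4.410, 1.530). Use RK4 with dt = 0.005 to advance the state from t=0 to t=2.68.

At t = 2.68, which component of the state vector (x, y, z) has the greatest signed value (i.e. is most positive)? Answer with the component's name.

largest component: z

t=0.000: state=(1.630, 4.410, 1.530)
step 1 (dt=0.005): k1=(27.800, 7.927, 3.088), k2=(27.303, 8.421, 3.407), k3=(27.328, 8.409, 3.402), k4=(26.854, 8.890, 3.719); state += dt/6·(k1+2k2+2k3+k4)
t=0.005: state=(1.767, 4.452, 1.547)
t=0.010: state=(1.899, 4.499, 1.567)
t=0.015: state=(2.027, 4.550, 1.590)
continuing one RK4 step at a time; state shown every 20 steps (Δt=0.1):
t=0.100: state=(3.881, 5.913, 2.475)
t=0.200: state=(5.909, 7.888, 4.945)
t=0.300: state=(7.523, 8.537, 8.840)
t=0.400: state=(7.565, 6.599, 11.979)
t=0.500: state=(5.914, 3.865, 12.246)
t=0.600: state=(3.988, 2.349, 10.651)
t=0.700: state=(2.758, 1.927, 8.745)
t=0.800: state=(2.250, 2.021, 7.106)
t=0.900: state=(2.228, 2.387, 5.860)
t=1.000: state=(2.538, 2.992, 5.040)
t=1.100: state=(3.128, 3.853, 4.706)
t=1.200: state=(3.977, 4.937, 4.979)
t=1.300: state=(4.995, 6.025, 5.998)
t=1.400: state=(5.910, 6.632, 7.682)
t=1.500: state=(6.293, 6.289, 9.414)
t=1.600: state=(5.905, 5.187, 10.305)
t=1.700: state=(5.026, 4.080, 10.085)
t=1.800: state=(4.165, 3.439, 9.198)
t=1.900: state=(3.622, 3.266, 8.156)
t=2.000: state=(3.442, 3.427, 7.260)
t=2.100: state=(3.568, 3.822, 6.659)
t=2.200: state=(3.926, 4.377, 6.441)
t=2.300: state=(4.437, 4.988, 6.653)
t=2.400: state=(4.978, 5.480, 7.273)
t=2.500: state=(5.379, 5.650, 8.122)
t=2.600: state=(5.481, 5.408, 8.874)
t=2.680: state=(5.321, 5.008, 9.193)
compare at T: x=5.321, y=5.008, z=9.193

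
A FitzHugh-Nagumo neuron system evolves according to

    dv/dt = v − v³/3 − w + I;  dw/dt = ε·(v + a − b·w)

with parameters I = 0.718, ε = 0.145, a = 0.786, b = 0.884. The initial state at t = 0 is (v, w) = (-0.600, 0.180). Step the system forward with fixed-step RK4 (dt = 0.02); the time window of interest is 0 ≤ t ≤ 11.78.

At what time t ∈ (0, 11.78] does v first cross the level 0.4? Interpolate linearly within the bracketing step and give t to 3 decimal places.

t = 8.914

t=0.000: state=(-0.600, 0.180)
step 1 (dt=0.02): k1=(0.010, 0.004), k2=(0.010, 0.004), k3=(0.010, 0.004), k4=(0.010, 0.004); state += dt/6·(k1+2k2+2k3+k4)
t=0.020: state=(-0.600, 0.180)
t=0.040: state=(-0.600, 0.180)
t=0.060: state=(-0.599, 0.180)
continuing one RK4 step at a time; state shown every 25 steps (Δt=0.5):
t=0.500: state=(-0.595, 0.182)
t=1.000: state=(-0.589, 0.184)
t=1.500: state=(-0.582, 0.187)
t=2.000: state=(-0.574, 0.190)
t=2.500: state=(-0.564, 0.194)
t=3.000: state=(-0.554, 0.197)
t=3.500: state=(-0.541, 0.202)
t=4.000: state=(-0.525, 0.207)
t=4.500: state=(-0.507, 0.213)
t=5.000: state=(-0.483, 0.220)
t=5.500: state=(-0.454, 0.229)
t=6.000: state=(-0.416, 0.239)
t=6.500: state=(-0.366, 0.252)
t=7.000: state=(-0.297, 0.268)
t=7.500: state=(-0.201, 0.289)
t=8.000: state=(-0.060, 0.317)
t=8.500: state=(0.150, 0.355)
t=8.900: state=(0.390, 0.397)
next step: t=8.920: state=(0.404, 0.399) — v has crossed 0.4
linear interpolation between t=8.900 (0.39040) and t=8.920 (0.40433) → t≈8.914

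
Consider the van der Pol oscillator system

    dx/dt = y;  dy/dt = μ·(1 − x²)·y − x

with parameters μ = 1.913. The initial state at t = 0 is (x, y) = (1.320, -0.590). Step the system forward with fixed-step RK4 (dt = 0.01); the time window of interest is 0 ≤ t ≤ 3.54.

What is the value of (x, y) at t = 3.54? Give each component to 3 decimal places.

(x, y) = (-1.460, 0.536)

t=0.000: state=(1.320, -0.590)
step 1 (dt=0.01): k1=(-0.590, -0.482), k2=(-0.592, -0.485), k3=(-0.592, -0.485), k4=(-0.595, -0.487); state += dt/6·(k1+2k2+2k3+k4)
t=0.010: state=(1.314, -0.595)
t=0.020: state=(1.308, -0.600)
t=0.030: state=(1.302, -0.605)
continuing one RK4 step at a time; state shown every 20 steps (Δt=0.2):
t=0.200: state=(1.192, -0.699)
t=0.400: state=(1.037, -0.851)
t=0.600: state=(0.846, -1.080)
t=0.800: state=(0.596, -1.453)
t=1.000: state=(0.248, -2.080)
t=1.200: state=(-0.259, -3.031)
t=1.400: state=(-0.950, -3.699)
t=1.600: state=(-1.610, -2.586)
t=1.800: state=(-1.943, -0.849)
t=2.000: state=(-2.017, -0.035)
t=2.200: state=(-1.993, 0.227)
t=2.400: state=(-1.937, 0.316)
t=2.600: state=(-1.869, 0.357)
t=2.800: state=(-1.795, 0.388)
t=3.000: state=(-1.714, 0.418)
t=3.200: state=(-1.627, 0.454)
t=3.400: state=(-1.532, 0.498)
t=3.540: state=(-1.460, 0.536)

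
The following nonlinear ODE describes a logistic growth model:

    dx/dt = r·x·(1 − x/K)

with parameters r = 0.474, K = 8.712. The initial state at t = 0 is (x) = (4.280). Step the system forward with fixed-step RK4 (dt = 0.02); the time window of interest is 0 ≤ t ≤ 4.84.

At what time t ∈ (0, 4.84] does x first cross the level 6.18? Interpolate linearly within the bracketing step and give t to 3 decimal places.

t=0.000: state=(4.280)
step 1 (dt=0.02): k1=(1.032), k2=(1.032), k3=(1.032), k4=(1.032); state += dt/6·(k1+2k2+2k3+k4)
t=0.020: state=(4.301)
t=0.040: state=(4.321)
t=0.060: state=(4.342)
continuing one RK4 step at a time; state shown every 10 steps (Δt=0.2):
t=0.200: state=(4.486)
t=0.400: state=(4.692)
t=0.600: state=(4.897)
t=0.800: state=(5.099)
t=1.000: state=(5.297)
t=1.200: state=(5.492)
t=1.400: state=(5.682)
t=1.600: state=(5.866)
t=1.800: state=(6.045)
t=1.940: state=(6.166)
next step: t=1.960: state=(6.183) — x has crossed 6.18
linear interpolation between t=1.940 (6.16624) and t=1.960 (6.18329) → t≈1.956

t = 1.956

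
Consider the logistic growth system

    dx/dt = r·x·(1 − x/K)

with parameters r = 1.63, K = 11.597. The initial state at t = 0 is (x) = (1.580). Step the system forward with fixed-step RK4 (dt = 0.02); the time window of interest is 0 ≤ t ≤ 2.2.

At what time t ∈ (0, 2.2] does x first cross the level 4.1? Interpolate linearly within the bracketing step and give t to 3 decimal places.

t = 0.763

t=0.000: state=(1.580)
step 1 (dt=0.02): k1=(2.225), k2=(2.251), k3=(2.251), k4=(2.278); state += dt/6·(k1+2k2+2k3+k4)
t=0.020: state=(1.625)
t=0.040: state=(1.671)
t=0.060: state=(1.718)
continuing one RK4 step at a time; state shown every 5 steps (Δt=0.1):
t=0.100: state=(1.816)
t=0.200: state=(2.080)
t=0.300: state=(2.373)
t=0.400: state=(2.695)
t=0.500: state=(3.047)
t=0.600: state=(3.427)
t=0.700: state=(3.833)
t=0.760: state=(4.088)
next step: t=0.780: state=(4.175) — x has crossed 4.1
linear interpolation between t=0.760 (4.08797) and t=0.780 (4.17467) → t≈0.763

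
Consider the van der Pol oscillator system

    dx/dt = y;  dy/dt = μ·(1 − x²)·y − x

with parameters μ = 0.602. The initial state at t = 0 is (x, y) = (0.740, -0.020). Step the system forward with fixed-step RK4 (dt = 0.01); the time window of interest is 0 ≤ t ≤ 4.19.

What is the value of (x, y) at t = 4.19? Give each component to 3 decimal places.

(x, y) = (-0.515, 1.358)

t=0.000: state=(0.740, -0.020)
step 1 (dt=0.01): k1=(-0.020, -0.745), k2=(-0.024, -0.746), k3=(-0.024, -0.746), k4=(-0.027, -0.747); state += dt/6·(k1+2k2+2k3+k4)
t=0.010: state=(0.740, -0.027)
t=0.020: state=(0.739, -0.035)
t=0.030: state=(0.739, -0.042)
continuing one RK4 step at a time; state shown every 20 steps (Δt=0.2):
t=0.200: state=(0.721, -0.172)
t=0.400: state=(0.671, -0.327)
t=0.600: state=(0.590, -0.483)
t=0.800: state=(0.478, -0.639)
t=1.000: state=(0.335, -0.792)
t=1.200: state=(0.161, -0.940)
t=1.400: state=(-0.040, -1.073)
t=1.600: state=(-0.266, -1.175)
t=1.800: state=(-0.507, -1.220)
t=2.000: state=(-0.748, -1.182)
t=2.200: state=(-0.973, -1.044)
t=2.400: state=(-1.160, -0.814)
t=2.600: state=(-1.295, -0.527)
t=2.800: state=(-1.370, -0.224)
t=3.000: state=(-1.385, 0.061)
t=3.200: state=(-1.347, 0.315)
t=3.400: state=(-1.261, 0.540)
t=3.600: state=(-1.133, 0.747)
t=3.800: state=(-0.963, 0.947)
t=4.000: state=(-0.754, 1.152)
t=4.190: state=(-0.515, 1.358)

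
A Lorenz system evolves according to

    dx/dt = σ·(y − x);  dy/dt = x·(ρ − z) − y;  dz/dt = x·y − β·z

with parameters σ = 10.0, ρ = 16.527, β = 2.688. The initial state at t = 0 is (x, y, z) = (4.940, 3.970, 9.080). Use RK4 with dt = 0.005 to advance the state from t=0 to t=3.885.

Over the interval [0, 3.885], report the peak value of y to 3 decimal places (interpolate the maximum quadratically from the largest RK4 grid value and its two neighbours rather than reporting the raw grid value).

t=0.000: state=(4.940, 3.970, 9.080)
step 1 (dt=0.005): k1=(-9.700, 32.818, -4.795), k2=(-8.637, 32.614, -4.456), k3=(-8.669, 32.631, -4.450), k4=(-7.635, 32.441, -4.109); state += dt/6·(k1+2k2+2k3+k4)
t=0.005: state=(4.897, 4.133, 9.058)
t=0.010: state=(4.863, 4.295, 9.039)
t=0.015: state=(4.840, 4.454, 9.024)
continuing one RK4 step at a time; state shown every 40 steps (Δt=0.2):
t=0.200: state=(7.655, 10.068, 12.275)
t=0.400: state=(8.852, 6.744, 20.607)
t=0.600: state=(4.111, 2.710, 15.827)
t=0.800: state=(3.659, 4.392, 11.083)
t=1.000: state=(6.644, 8.723, 11.812)
t=1.200: state=(8.957, 8.157, 19.171)
t=1.400: state=(5.176, 3.500, 16.967)
t=1.600: state=(4.039, 4.454, 12.329)
t=1.800: state=(6.314, 8.002, 12.213)
t=2.000: state=(8.587, 8.350, 18.049)
t=2.200: state=(5.795, 4.234, 17.269)
t=2.400: state=(4.470, 4.702, 13.168)
t=2.600: state=(6.265, 7.642, 12.807)
t=2.800: state=(8.190, 8.122, 17.397)
t=3.000: state=(6.089, 4.775, 17.161)
t=3.200: state=(4.859, 5.007, 13.713)
t=3.400: state=(6.322, 7.448, 13.384)
t=3.600: state=(7.852, 7.800, 17.018)
t=3.800: state=(6.209, 5.149, 16.905)
t=3.885: state=(5.472, 4.843, 15.628)
largest grid value and its neighbours: y(0.255)=10.80009, y(0.260)=10.80503, y(0.265)=10.79800
parabola through these three points peaks at t≈0.260 with y≈10.80507

max y = 10.805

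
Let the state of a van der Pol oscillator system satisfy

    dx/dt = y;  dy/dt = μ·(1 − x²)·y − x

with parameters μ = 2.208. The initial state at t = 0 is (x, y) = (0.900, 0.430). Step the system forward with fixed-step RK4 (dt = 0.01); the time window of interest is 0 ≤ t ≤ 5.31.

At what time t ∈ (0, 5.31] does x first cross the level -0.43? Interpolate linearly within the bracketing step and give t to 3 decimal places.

t = 1.859

t=0.000: state=(0.900, 0.430)
step 1 (dt=0.01): k1=(0.430, -0.720), k2=(0.426, -0.727), k3=(0.426, -0.727), k4=(0.423, -0.734); state += dt/6·(k1+2k2+2k3+k4)
t=0.010: state=(0.904, 0.423)
t=0.020: state=(0.908, 0.415)
t=0.030: state=(0.913, 0.408)
continuing one RK4 step at a time; state shown every 20 steps (Δt=0.2):
t=0.200: state=(0.970, 0.262)
t=0.400: state=(1.003, 0.066)
t=0.600: state=(0.996, -0.135)
t=0.800: state=(0.949, -0.336)
t=1.000: state=(0.861, -0.552)
t=1.200: state=(0.725, -0.823)
t=1.400: state=(0.523, -1.219)
t=1.600: state=(0.220, -1.867)
t=1.800: state=(-0.249, -2.885)
t=1.850: state=(-0.401, -3.167)
next step: t=1.860: state=(-0.433, -3.222) — x has crossed -0.43
linear interpolation between t=1.850 (-0.40079) and t=1.860 (-0.43274) → t≈1.859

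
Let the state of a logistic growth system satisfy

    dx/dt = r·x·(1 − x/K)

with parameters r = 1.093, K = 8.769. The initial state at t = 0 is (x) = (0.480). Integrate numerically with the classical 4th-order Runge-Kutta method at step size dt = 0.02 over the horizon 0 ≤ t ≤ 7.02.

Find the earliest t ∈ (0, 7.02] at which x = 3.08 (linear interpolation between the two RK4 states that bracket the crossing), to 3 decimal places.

t=0.000: state=(0.480)
step 1 (dt=0.02): k1=(0.496), k2=(0.501), k3=(0.501), k4=(0.506); state += dt/6·(k1+2k2+2k3+k4)
t=0.020: state=(0.490)
t=0.040: state=(0.500)
t=0.060: state=(0.511)
continuing one RK4 step at a time; state shown every 25 steps (Δt=0.5):
t=0.500: state=(0.797)
t=1.000: state=(1.292)
t=1.500: state=(2.015)
t=2.000: state=(2.982)
t=2.040: state=(3.069)
next step: t=2.060: state=(3.113) — x has crossed 3.08
linear interpolation between t=2.040 (3.06887) and t=2.060 (3.11262) → t≈2.045

t = 2.045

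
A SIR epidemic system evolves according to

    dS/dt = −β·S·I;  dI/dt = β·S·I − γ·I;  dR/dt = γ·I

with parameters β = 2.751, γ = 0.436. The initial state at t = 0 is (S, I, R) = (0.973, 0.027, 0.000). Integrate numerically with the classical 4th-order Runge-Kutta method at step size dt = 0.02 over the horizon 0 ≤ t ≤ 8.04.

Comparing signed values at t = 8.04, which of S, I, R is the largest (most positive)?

t=0.000: state=(0.973, 0.027, 0.000)
step 1 (dt=0.02): k1=(-0.072, 0.060, 0.012), k2=(-0.074, 0.062, 0.012), k3=(-0.074, 0.062, 0.012), k4=(-0.075, 0.063, 0.012); state += dt/6·(k1+2k2+2k3+k4)
t=0.020: state=(0.972, 0.028, 0.000)
t=0.040: state=(0.970, 0.030, 0.000)
t=0.060: state=(0.968, 0.031, 0.001)
continuing one RK4 step at a time; state shown every 25 steps (Δt=0.5):
t=0.500: state=(0.909, 0.080, 0.011)
t=1.000: state=(0.756, 0.204, 0.040)
t=1.500: state=(0.502, 0.393, 0.105)
t=2.000: state=(0.263, 0.530, 0.207)
t=2.500: state=(0.124, 0.549, 0.327)
t=3.000: state=(0.060, 0.498, 0.442)
t=3.500: state=(0.032, 0.426, 0.543)
t=4.000: state=(0.019, 0.354, 0.628)
t=4.500: state=(0.012, 0.290, 0.698)
t=5.000: state=(0.008, 0.237, 0.755)
t=5.500: state=(0.006, 0.192, 0.802)
t=6.000: state=(0.005, 0.156, 0.839)
t=6.500: state=(0.004, 0.126, 0.870)
t=7.000: state=(0.003, 0.102, 0.895)
t=7.500: state=(0.003, 0.082, 0.915)
t=8.000: state=(0.003, 0.066, 0.931)
t=8.040: state=(0.003, 0.065, 0.932)
compare at T: S=0.003, I=0.065, R=0.932

largest component: R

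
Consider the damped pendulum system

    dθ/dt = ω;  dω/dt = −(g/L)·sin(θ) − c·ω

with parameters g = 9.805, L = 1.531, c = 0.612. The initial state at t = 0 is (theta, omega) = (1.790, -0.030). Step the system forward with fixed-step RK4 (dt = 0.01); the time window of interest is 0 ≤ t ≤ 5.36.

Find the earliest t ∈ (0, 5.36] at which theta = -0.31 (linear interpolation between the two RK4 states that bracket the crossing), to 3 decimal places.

t = 0.946

t=0.000: state=(1.790, -0.030)
step 1 (dt=0.01): k1=(-0.030, -6.233), k2=(-0.061, -6.214), k3=(-0.061, -6.214), k4=(-0.092, -6.196); state += dt/6·(k1+2k2+2k3+k4)
t=0.010: state=(1.789, -0.092)
t=0.020: state=(1.788, -0.154)
t=0.030: state=(1.786, -0.215)
continuing one RK4 step at a time; state shown every 20 steps (Δt=0.2):
t=0.200: state=(1.664, -1.213)
t=0.400: state=(1.313, -2.270)
t=0.600: state=(0.774, -3.042)
t=0.800: state=(0.137, -3.209)
t=0.940: state=(-0.293, -2.873)
next step: t=0.950: state=(-0.322, -2.836) — theta has crossed -0.31
linear interpolation between t=0.940 (-0.29308) and t=0.950 (-0.32163) → t≈0.946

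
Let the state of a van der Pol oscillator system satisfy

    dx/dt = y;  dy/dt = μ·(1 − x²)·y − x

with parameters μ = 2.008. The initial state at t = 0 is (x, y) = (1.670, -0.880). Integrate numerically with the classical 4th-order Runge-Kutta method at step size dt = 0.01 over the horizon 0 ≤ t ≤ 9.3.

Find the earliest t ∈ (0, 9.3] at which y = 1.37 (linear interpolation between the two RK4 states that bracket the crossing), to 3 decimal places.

t = 5.001

t=0.000: state=(1.670, -0.880)
step 1 (dt=0.01): k1=(-0.880, 1.491), k2=(-0.873, 1.443), k3=(-0.873, 1.444), k4=(-0.866, 1.397); state += dt/6·(k1+2k2+2k3+k4)
t=0.010: state=(1.661, -0.866)
t=0.020: state=(1.653, -0.852)
t=0.030: state=(1.644, -0.839)
continuing one RK4 step at a time; state shown every 50 steps (Δt=0.5):
t=0.500: state=(1.303, -0.721)
t=1.000: state=(0.870, -1.101)
t=1.500: state=(0.023, -2.615)
t=2.000: state=(-1.663, -2.517)
t=2.500: state=(-2.017, 0.161)
t=3.000: state=(-1.875, 0.343)
t=3.500: state=(-1.687, 0.412)
t=4.000: state=(-1.457, 0.519)
t=4.500: state=(-1.150, 0.739)
t=5.000: state=(-0.655, 1.368)
next step: t=5.010: state=(-0.641, 1.390) — y has crossed 1.37
linear interpolation between t=5.000 (1.36775) and t=5.010 (1.39030) → t≈5.001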